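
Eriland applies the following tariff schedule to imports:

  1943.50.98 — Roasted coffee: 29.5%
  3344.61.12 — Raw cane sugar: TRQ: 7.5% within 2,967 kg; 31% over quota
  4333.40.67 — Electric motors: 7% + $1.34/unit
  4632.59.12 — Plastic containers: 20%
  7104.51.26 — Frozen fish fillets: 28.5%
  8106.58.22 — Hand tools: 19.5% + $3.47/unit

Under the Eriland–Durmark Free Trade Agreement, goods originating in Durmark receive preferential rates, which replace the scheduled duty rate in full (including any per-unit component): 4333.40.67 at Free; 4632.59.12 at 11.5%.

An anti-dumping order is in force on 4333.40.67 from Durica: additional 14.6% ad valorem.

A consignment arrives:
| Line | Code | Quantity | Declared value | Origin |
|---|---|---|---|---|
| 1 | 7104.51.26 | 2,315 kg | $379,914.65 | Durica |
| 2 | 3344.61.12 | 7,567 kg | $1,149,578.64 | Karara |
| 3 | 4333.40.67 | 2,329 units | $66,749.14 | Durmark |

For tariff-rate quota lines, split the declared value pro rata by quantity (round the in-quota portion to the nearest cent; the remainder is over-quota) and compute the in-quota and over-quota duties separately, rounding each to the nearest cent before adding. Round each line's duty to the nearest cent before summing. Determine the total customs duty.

Line 1 (7104.51.26, Durica, 2,315 kg, $379,914.65):
Base rate for 7104.51.26 is 28.5%.
Duty = $379,914.65 × 28.5% = $108,275.68.
Line 2 (3344.61.12, Karara, 7,567 kg, $1,149,578.64):
Code 3344.61.12 is under a tariff-rate quota (threshold 2,967 kg). In-quota: 2,967 kg at 7.5%; over-quota: 4,600 kg at 31%.
Pro-rata value split: in-quota = $1,149,578.64 × 2,967/7,567 = $450,746.64; over-quota = $1,149,578.64 − $450,746.64 = $698,832.00.
In-quota duty = $450,746.64 × 7.5% = $33,806.00. Over-quota duty = $698,832.00 × 31% = $216,637.92.
Line duty = $33,806.00 + $216,637.92 = $250,443.92.
Line 3 (4333.40.67, Durmark, 2,329 units, $66,749.14):
Base rate for 4333.40.67 is 7% + $1.34/unit.
Origin Durmark qualifies under the Eriland–Durmark agreement and 4333.40.67 is covered: preferential rate Free applies instead.
The additional-duty order on 4333.40.67 targets Durica, not Durmark; it does not apply.
Duty = $66,749.14 × 0% = $0.00.
Total = $108,275.68 + $250,443.92 + $0.00 = $358,719.60.

$358,719.60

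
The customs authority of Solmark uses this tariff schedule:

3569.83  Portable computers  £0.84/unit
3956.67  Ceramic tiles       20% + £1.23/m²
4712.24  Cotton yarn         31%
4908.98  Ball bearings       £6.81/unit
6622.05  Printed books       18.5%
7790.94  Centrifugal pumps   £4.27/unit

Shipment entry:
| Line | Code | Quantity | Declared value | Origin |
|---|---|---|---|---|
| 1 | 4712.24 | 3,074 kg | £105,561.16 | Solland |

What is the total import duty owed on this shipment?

£32,723.96

Line 1 (4712.24, Solland, 3,074 kg, £105,561.16):
Base rate for 4712.24 is 31%.
Duty = £105,561.16 × 31% = £32,723.96.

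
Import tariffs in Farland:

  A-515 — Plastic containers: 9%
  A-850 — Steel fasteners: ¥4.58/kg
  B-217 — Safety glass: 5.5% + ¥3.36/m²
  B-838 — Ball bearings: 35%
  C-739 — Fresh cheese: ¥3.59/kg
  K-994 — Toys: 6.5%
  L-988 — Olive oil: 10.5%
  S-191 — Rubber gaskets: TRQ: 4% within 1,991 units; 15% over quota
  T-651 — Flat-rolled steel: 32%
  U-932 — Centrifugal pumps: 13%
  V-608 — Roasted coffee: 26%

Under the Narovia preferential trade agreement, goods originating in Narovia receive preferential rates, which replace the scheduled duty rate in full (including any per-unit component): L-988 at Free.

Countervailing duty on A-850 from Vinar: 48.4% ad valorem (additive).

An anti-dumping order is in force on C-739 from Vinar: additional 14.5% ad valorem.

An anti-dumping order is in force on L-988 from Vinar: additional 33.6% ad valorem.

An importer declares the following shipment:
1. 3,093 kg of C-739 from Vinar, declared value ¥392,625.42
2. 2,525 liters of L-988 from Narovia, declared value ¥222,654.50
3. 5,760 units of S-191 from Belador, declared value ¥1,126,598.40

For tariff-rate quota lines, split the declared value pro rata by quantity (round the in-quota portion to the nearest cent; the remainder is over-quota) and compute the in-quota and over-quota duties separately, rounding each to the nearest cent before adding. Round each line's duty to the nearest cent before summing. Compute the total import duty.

Line 1 (C-739, Vinar, 3,093 kg, ¥392,625.42):
Base rate for C-739 is ¥3.59/kg.
Additional duty on C-739 from Vinar: +14.5% ad valorem. Applied ad valorem rate = 14.5%.
Duty = ¥392,625.42 × 14.5% + 3,093 × ¥3.59 = ¥68,034.56.
Line 2 (L-988, Narovia, 2,525 liters, ¥222,654.50):
Base rate for L-988 is 10.5%.
Origin Narovia qualifies under the Farland–Narovia agreement and L-988 is covered: preferential rate Free applies instead.
The additional-duty order on L-988 targets Vinar, not Narovia; it does not apply.
Duty = ¥222,654.50 × 0% = ¥0.00.
Line 3 (S-191, Belador, 5,760 units, ¥1,126,598.40):
Code S-191 is under a tariff-rate quota (threshold 1,991 units). In-quota: 1,991 units at 4%; over-quota: 3,769 units at 15%.
Pro-rata value split: in-quota = ¥1,126,598.40 × 1,991/5,760 = ¥389,419.69; over-quota = ¥1,126,598.40 − ¥389,419.69 = ¥737,178.71.
In-quota duty = ¥389,419.69 × 4% = ¥15,576.79. Over-quota duty = ¥737,178.71 × 15% = ¥110,576.81.
Line duty = ¥15,576.79 + ¥110,576.81 = ¥126,153.60.
Total = ¥68,034.56 + ¥0.00 + ¥126,153.60 = ¥194,188.16.

¥194,188.16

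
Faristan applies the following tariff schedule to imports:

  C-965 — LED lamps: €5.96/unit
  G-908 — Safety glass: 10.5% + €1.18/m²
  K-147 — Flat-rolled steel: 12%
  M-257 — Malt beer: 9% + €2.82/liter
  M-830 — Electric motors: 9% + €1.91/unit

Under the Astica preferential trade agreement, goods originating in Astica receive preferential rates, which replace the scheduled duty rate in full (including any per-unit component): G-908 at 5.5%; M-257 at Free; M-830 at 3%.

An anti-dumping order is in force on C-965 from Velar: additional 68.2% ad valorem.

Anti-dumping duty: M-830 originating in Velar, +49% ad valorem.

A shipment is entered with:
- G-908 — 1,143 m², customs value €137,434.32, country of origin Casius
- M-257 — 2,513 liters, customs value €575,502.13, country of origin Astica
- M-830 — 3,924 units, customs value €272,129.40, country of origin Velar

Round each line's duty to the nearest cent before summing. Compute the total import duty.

€181,109.23

Line 1 (G-908, Casius, 1,143 m², €137,434.32):
Base rate for G-908 is 10.5% + €1.18/m².
G-908 has an FTA preferential rate, but origin Casius is not Astica; base rate stands.
Duty = €137,434.32 × 10.5% + 1,143 × €1.18 = €15,779.34.
Line 2 (M-257, Astica, 2,513 liters, €575,502.13):
Base rate for M-257 is 9% + €2.82/liter.
Origin Astica qualifies under the Faristan–Astica agreement and M-257 is covered: preferential rate Free applies instead.
Duty = €575,502.13 × 0% = €0.00.
Line 3 (M-830, Velar, 3,924 units, €272,129.40):
Base rate for M-830 is 9% + €1.91/unit.
M-830 has an FTA preferential rate, but origin Velar is not Astica; base rate stands.
Additional duty on M-830 from Velar: +49%. Applied ad valorem rate: 9% + 49% = 58%.
Duty = €272,129.40 × 58% + 3,924 × €1.91 = €165,329.89.
Total = €15,779.34 + €0.00 + €165,329.89 = €181,109.23.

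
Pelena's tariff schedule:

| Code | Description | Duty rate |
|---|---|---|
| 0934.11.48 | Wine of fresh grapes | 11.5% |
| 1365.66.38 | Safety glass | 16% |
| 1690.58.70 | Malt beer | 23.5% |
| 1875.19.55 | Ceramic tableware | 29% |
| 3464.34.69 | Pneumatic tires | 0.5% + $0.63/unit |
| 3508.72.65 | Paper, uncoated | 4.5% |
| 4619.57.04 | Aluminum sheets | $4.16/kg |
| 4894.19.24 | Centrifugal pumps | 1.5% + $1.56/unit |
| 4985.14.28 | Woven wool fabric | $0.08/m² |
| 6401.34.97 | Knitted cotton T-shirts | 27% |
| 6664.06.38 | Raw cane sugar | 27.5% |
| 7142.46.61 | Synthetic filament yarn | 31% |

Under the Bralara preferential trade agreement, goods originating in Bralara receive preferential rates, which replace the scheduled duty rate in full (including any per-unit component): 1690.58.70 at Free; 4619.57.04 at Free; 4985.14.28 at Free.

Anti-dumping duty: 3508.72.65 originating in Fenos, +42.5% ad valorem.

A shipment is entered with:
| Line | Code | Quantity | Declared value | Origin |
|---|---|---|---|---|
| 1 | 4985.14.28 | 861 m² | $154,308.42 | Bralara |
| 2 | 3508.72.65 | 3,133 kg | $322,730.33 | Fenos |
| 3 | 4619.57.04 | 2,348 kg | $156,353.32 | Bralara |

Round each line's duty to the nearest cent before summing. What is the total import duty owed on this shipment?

Line 1 (4985.14.28, Bralara, 861 m², $154,308.42):
Base rate for 4985.14.28 is $0.08/m².
Origin Bralara qualifies under the Pelena–Bralara agreement and 4985.14.28 is covered: preferential rate Free applies instead.
Duty = $154,308.42 × 0% = $0.00.
Line 2 (3508.72.65, Fenos, 3,133 kg, $322,730.33):
Base rate for 3508.72.65 is 4.5%.
Additional duty on 3508.72.65 from Fenos: +42.5%. Applied ad valorem rate: 4.5% + 42.5% = 47%.
Duty = $322,730.33 × 47% = $151,683.26.
Line 3 (4619.57.04, Bralara, 2,348 kg, $156,353.32):
Base rate for 4619.57.04 is $4.16/kg.
Origin Bralara qualifies under the Pelena–Bralara agreement and 4619.57.04 is covered: preferential rate Free applies instead.
Duty = $156,353.32 × 0% = $0.00.
Total = $0.00 + $151,683.26 + $0.00 = $151,683.26.

$151,683.26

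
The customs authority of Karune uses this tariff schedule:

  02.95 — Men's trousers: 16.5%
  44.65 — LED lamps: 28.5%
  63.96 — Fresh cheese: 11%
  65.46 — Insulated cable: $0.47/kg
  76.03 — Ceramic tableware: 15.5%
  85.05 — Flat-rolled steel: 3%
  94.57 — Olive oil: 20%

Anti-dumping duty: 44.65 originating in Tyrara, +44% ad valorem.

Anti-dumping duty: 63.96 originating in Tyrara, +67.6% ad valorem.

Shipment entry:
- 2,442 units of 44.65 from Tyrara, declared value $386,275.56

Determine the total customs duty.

Line 1 (44.65, Tyrara, 2,442 units, $386,275.56):
Base rate for 44.65 is 28.5%.
Additional duty on 44.65 from Tyrara: +44%. Applied ad valorem rate: 28.5% + 44% = 72.5%.
Duty = $386,275.56 × 72.5% = $280,049.78.

$280,049.78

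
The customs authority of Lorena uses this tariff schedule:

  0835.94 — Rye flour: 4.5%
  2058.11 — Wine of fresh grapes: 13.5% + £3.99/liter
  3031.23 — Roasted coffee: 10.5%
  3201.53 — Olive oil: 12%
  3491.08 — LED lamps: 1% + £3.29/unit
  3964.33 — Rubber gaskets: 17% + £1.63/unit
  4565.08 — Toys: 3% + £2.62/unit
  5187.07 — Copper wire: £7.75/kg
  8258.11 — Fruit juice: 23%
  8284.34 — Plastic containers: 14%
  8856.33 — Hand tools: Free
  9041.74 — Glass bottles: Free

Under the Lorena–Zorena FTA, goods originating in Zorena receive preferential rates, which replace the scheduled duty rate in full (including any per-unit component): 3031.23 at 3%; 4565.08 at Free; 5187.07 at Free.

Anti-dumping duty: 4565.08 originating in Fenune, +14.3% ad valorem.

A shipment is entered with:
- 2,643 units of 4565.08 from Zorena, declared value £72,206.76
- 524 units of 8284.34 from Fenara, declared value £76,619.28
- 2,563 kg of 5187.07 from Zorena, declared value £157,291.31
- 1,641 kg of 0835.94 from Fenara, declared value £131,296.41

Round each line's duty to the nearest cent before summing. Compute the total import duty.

£16,635.04

Line 1 (4565.08, Zorena, 2,643 units, £72,206.76):
Base rate for 4565.08 is 3% + £2.62/unit.
Origin Zorena qualifies under the Lorena–Zorena agreement and 4565.08 is covered: preferential rate Free applies instead.
The additional-duty order on 4565.08 targets Fenune, not Zorena; it does not apply.
Duty = £72,206.76 × 0% = £0.00.
Line 2 (8284.34, Fenara, 524 units, £76,619.28):
Base rate for 8284.34 is 14%.
Duty = £76,619.28 × 14% = £10,726.70.
Line 3 (5187.07, Zorena, 2,563 kg, £157,291.31):
Base rate for 5187.07 is £7.75/kg.
Origin Zorena qualifies under the Lorena–Zorena agreement and 5187.07 is covered: preferential rate Free applies instead.
Duty = £157,291.31 × 0% = £0.00.
Line 4 (0835.94, Fenara, 1,641 kg, £131,296.41):
Base rate for 0835.94 is 4.5%.
Duty = £131,296.41 × 4.5% = £5,908.34.
Total = £0.00 + £10,726.70 + £0.00 + £5,908.34 = £16,635.04.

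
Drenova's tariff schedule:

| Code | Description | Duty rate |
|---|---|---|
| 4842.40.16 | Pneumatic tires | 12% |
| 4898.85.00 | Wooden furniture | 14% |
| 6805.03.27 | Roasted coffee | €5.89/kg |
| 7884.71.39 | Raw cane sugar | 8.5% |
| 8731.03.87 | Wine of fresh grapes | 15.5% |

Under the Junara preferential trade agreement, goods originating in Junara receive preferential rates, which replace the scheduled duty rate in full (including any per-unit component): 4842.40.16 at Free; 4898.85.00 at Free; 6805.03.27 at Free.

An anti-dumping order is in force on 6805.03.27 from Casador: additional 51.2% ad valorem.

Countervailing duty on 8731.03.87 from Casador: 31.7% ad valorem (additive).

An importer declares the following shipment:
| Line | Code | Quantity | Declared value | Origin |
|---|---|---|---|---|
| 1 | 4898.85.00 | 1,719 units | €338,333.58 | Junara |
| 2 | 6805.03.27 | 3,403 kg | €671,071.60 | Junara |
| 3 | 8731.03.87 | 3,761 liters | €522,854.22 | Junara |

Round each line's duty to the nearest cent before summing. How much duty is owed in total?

€81,042.40

Line 1 (4898.85.00, Junara, 1,719 units, €338,333.58):
Base rate for 4898.85.00 is 14%.
Origin Junara qualifies under the Drenova–Junara agreement and 4898.85.00 is covered: preferential rate Free applies instead.
Duty = €338,333.58 × 0% = €0.00.
Line 2 (6805.03.27, Junara, 3,403 kg, €671,071.60):
Base rate for 6805.03.27 is €5.89/kg.
Origin Junara qualifies under the Drenova–Junara agreement and 6805.03.27 is covered: preferential rate Free applies instead.
The additional-duty order on 6805.03.27 targets Casador, not Junara; it does not apply.
Duty = €671,071.60 × 0% = €0.00.
Line 3 (8731.03.87, Junara, 3,761 liters, €522,854.22):
Base rate for 8731.03.87 is 15.5%.
Origin Junara is the FTA partner but 8731.03.87 is not on the preference list; base rate stands.
The additional-duty order on 8731.03.87 targets Casador, not Junara; it does not apply.
Duty = €522,854.22 × 15.5% = €81,042.40.
Total = €0.00 + €0.00 + €81,042.40 = €81,042.40.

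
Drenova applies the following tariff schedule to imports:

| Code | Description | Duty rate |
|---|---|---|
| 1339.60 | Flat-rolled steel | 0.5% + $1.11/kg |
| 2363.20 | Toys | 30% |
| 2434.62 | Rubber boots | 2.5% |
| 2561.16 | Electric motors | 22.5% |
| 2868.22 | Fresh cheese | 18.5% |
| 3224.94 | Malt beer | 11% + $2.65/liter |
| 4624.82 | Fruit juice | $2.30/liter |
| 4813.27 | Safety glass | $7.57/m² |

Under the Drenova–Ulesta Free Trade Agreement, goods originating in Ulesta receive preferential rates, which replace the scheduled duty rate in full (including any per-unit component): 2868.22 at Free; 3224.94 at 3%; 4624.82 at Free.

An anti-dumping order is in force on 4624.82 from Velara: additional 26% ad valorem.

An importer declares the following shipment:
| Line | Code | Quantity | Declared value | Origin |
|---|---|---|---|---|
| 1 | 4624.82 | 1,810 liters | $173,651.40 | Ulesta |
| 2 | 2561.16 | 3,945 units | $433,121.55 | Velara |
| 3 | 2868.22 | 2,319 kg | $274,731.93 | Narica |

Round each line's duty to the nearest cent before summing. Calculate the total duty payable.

$148,277.76

Line 1 (4624.82, Ulesta, 1,810 liters, $173,651.40):
Base rate for 4624.82 is $2.30/liter.
Origin Ulesta qualifies under the Drenova–Ulesta agreement and 4624.82 is covered: preferential rate Free applies instead.
The additional-duty order on 4624.82 targets Velara, not Ulesta; it does not apply.
Duty = $173,651.40 × 0% = $0.00.
Line 2 (2561.16, Velara, 3,945 units, $433,121.55):
Base rate for 2561.16 is 22.5%.
Duty = $433,121.55 × 22.5% = $97,452.35.
Line 3 (2868.22, Narica, 2,319 kg, $274,731.93):
Base rate for 2868.22 is 18.5%.
2868.22 has an FTA preferential rate, but origin Narica is not Ulesta; base rate stands.
Duty = $274,731.93 × 18.5% = $50,825.41.
Total = $0.00 + $97,452.35 + $50,825.41 = $148,277.76.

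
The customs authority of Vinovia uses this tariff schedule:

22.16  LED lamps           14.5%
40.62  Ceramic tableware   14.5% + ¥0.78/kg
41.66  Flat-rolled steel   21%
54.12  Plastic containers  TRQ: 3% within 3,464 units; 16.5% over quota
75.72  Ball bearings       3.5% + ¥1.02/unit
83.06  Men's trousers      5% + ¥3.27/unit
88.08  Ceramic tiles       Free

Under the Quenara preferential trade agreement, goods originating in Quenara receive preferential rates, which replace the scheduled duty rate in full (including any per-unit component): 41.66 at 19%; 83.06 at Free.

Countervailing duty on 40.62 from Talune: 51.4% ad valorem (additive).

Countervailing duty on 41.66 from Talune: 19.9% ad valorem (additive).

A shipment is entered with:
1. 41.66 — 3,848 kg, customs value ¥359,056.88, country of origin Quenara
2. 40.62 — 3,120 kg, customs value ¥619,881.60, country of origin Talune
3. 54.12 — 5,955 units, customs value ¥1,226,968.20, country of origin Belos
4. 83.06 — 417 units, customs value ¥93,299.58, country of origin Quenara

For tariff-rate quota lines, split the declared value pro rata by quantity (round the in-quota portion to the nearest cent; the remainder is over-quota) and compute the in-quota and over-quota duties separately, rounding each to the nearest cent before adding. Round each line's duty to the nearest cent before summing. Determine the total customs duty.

¥585,253.59

Line 1 (41.66, Quenara, 3,848 kg, ¥359,056.88):
Base rate for 41.66 is 21%.
Origin Quenara qualifies under the Vinovia–Quenara agreement and 41.66 is covered: preferential rate 19% applies instead.
The additional-duty order on 41.66 targets Talune, not Quenara; it does not apply.
Duty = ¥359,056.88 × 19% = ¥68,220.81.
Line 2 (40.62, Talune, 3,120 kg, ¥619,881.60):
Base rate for 40.62 is 14.5% + ¥0.78/kg.
Additional duty on 40.62 from Talune: +51.4%. Applied ad valorem rate: 14.5% + 51.4% = 65.9%.
Duty = ¥619,881.60 × 65.9% + 3,120 × ¥0.78 = ¥410,935.57.
Line 3 (54.12, Belos, 5,955 units, ¥1,226,968.20):
Code 54.12 is under a tariff-rate quota (threshold 3,464 units). In-quota: 3,464 units at 3%; over-quota: 2,491 units at 16.5%.
Pro-rata value split: in-quota = ¥1,226,968.20 × 3,464/5,955 = ¥713,722.56; over-quota = ¥1,226,968.20 − ¥713,722.56 = ¥513,245.64.
In-quota duty = ¥713,722.56 × 3% = ¥21,411.68. Over-quota duty = ¥513,245.64 × 16.5% = ¥84,685.53.
Line duty = ¥21,411.68 + ¥84,685.53 = ¥106,097.21.
Line 4 (83.06, Quenara, 417 units, ¥93,299.58):
Base rate for 83.06 is 5% + ¥3.27/unit.
Origin Quenara qualifies under the Vinovia–Quenara agreement and 83.06 is covered: preferential rate Free applies instead.
Duty = ¥93,299.58 × 0% = ¥0.00.
Total = ¥68,220.81 + ¥410,935.57 + ¥106,097.21 + ¥0.00 = ¥585,253.59.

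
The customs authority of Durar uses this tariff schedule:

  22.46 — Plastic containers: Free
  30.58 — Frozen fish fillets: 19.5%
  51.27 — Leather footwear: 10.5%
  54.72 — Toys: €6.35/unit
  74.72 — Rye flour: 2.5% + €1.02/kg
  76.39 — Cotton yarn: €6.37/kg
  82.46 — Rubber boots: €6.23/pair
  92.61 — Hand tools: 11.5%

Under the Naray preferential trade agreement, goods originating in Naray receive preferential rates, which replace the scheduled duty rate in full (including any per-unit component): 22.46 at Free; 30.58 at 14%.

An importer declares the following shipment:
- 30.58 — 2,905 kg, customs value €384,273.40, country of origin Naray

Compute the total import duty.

€53,798.28

Line 1 (30.58, Naray, 2,905 kg, €384,273.40):
Base rate for 30.58 is 19.5%.
Origin Naray qualifies under the Durar–Naray agreement and 30.58 is covered: preferential rate 14% applies instead.
Duty = €384,273.40 × 14% = €53,798.28.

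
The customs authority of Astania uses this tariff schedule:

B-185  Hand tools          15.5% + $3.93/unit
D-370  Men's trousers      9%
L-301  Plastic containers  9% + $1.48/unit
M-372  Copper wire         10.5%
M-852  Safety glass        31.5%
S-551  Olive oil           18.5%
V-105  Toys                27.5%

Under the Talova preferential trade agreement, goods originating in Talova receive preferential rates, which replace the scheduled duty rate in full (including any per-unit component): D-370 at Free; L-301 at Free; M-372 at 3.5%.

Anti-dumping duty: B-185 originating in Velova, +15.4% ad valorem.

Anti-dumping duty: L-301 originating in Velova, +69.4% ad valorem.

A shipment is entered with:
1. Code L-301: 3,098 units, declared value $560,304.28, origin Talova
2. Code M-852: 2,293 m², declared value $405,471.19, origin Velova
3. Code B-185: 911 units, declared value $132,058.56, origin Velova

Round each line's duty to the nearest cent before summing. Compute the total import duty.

$172,109.75

Line 1 (L-301, Talova, 3,098 units, $560,304.28):
Base rate for L-301 is 9% + $1.48/unit.
Origin Talova qualifies under the Astania–Talova agreement and L-301 is covered: preferential rate Free applies instead.
The additional-duty order on L-301 targets Velova, not Talova; it does not apply.
Duty = $560,304.28 × 0% = $0.00.
Line 2 (M-852, Velova, 2,293 m², $405,471.19):
Base rate for M-852 is 31.5%.
Duty = $405,471.19 × 31.5% = $127,723.42.
Line 3 (B-185, Velova, 911 units, $132,058.56):
Base rate for B-185 is 15.5% + $3.93/unit.
Additional duty on B-185 from Velova: +15.4%. Applied ad valorem rate: 15.5% + 15.4% = 30.9%.
Duty = $132,058.56 × 30.9% + 911 × $3.93 = $44,386.33.
Total = $0.00 + $127,723.42 + $44,386.33 = $172,109.75.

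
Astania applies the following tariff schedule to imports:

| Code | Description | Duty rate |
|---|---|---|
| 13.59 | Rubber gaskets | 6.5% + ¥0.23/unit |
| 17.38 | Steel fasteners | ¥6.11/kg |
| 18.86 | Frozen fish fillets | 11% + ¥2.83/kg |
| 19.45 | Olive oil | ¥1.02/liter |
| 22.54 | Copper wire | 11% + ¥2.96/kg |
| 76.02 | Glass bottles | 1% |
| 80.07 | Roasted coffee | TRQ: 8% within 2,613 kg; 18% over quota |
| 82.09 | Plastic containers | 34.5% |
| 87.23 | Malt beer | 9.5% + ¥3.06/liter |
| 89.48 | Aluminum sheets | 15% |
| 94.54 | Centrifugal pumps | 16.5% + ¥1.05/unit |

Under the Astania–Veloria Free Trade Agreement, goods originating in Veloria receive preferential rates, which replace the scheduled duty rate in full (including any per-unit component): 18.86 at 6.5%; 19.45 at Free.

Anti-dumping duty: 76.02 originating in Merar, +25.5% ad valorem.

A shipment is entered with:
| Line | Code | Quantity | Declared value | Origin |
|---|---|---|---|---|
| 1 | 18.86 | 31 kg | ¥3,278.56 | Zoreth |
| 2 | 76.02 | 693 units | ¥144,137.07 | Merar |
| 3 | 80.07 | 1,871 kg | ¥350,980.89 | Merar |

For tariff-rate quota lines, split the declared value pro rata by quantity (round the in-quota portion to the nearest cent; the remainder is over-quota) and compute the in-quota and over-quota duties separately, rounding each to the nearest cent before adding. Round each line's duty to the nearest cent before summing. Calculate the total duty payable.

¥66,723.16

Line 1 (18.86, Zoreth, 31 kg, ¥3,278.56):
Base rate for 18.86 is 11% + ¥2.83/kg.
18.86 has an FTA preferential rate, but origin Zoreth is not Veloria; base rate stands.
Duty = ¥3,278.56 × 11% + 31 × ¥2.83 = ¥448.37.
Line 2 (76.02, Merar, 693 units, ¥144,137.07):
Base rate for 76.02 is 1%.
Additional duty on 76.02 from Merar: +25.5%. Applied ad valorem rate: 1% + 25.5% = 26.5%.
Duty = ¥144,137.07 × 26.5% = ¥38,196.32.
Line 3 (80.07, Merar, 1,871 kg, ¥350,980.89):
Code 80.07 is under a tariff-rate quota (threshold 2,613 kg). Quantity 1,871 kg is within the quota, so the in-quota rate 8% applies to the full value.
Duty = ¥350,980.89 × 8% = ¥28,078.47.
Total = ¥448.37 + ¥38,196.32 + ¥28,078.47 = ¥66,723.16.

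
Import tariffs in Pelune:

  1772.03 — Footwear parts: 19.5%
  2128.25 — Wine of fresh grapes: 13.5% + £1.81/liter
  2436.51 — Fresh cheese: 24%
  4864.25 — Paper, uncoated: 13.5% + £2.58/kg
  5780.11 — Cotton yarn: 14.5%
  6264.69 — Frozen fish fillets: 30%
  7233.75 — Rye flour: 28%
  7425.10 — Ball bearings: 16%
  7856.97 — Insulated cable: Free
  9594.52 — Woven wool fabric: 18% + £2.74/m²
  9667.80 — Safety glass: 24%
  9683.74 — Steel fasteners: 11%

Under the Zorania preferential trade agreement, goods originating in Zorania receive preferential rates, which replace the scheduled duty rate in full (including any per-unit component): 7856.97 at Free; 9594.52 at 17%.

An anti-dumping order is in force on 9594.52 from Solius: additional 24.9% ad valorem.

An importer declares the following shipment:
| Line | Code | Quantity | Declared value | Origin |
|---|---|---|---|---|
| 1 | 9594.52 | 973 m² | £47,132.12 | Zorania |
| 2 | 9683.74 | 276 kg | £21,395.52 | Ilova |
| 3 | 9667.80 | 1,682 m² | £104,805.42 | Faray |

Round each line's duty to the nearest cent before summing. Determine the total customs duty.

Line 1 (9594.52, Zorania, 973 m², £47,132.12):
Base rate for 9594.52 is 18% + £2.74/m².
Origin Zorania qualifies under the Pelune–Zorania agreement and 9594.52 is covered: preferential rate 17% applies instead.
The additional-duty order on 9594.52 targets Solius, not Zorania; it does not apply.
Duty = £47,132.12 × 17% = £8,012.46.
Line 2 (9683.74, Ilova, 276 kg, £21,395.52):
Base rate for 9683.74 is 11%.
Duty = £21,395.52 × 11% = £2,353.51.
Line 3 (9667.80, Faray, 1,682 m², £104,805.42):
Base rate for 9667.80 is 24%.
Duty = £104,805.42 × 24% = £25,153.30.
Total = £8,012.46 + £2,353.51 + £25,153.30 = £35,519.27.

£35,519.27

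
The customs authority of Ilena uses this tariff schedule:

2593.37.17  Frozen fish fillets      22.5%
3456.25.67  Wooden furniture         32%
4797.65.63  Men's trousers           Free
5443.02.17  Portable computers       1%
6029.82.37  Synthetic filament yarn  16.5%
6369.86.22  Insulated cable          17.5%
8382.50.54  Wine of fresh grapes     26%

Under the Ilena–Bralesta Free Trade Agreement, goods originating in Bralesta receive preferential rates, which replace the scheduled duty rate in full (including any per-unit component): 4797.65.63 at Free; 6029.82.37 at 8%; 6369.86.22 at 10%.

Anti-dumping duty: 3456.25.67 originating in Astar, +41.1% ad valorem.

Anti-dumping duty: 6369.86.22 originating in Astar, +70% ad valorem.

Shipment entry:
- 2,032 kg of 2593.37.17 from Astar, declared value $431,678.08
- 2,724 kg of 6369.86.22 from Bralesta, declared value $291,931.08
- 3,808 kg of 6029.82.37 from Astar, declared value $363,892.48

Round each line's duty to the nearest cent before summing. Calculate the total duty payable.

Line 1 (2593.37.17, Astar, 2,032 kg, $431,678.08):
Base rate for 2593.37.17 is 22.5%.
Duty = $431,678.08 × 22.5% = $97,127.57.
Line 2 (6369.86.22, Bralesta, 2,724 kg, $291,931.08):
Base rate for 6369.86.22 is 17.5%.
Origin Bralesta qualifies under the Ilena–Bralesta agreement and 6369.86.22 is covered: preferential rate 10% applies instead.
The additional-duty order on 6369.86.22 targets Astar, not Bralesta; it does not apply.
Duty = $291,931.08 × 10% = $29,193.11.
Line 3 (6029.82.37, Astar, 3,808 kg, $363,892.48):
Base rate for 6029.82.37 is 16.5%.
6029.82.37 has an FTA preferential rate, but origin Astar is not Bralesta; base rate stands.
Duty = $363,892.48 × 16.5% = $60,042.26.
Total = $97,127.57 + $29,193.11 + $60,042.26 = $186,362.94.

$186,362.94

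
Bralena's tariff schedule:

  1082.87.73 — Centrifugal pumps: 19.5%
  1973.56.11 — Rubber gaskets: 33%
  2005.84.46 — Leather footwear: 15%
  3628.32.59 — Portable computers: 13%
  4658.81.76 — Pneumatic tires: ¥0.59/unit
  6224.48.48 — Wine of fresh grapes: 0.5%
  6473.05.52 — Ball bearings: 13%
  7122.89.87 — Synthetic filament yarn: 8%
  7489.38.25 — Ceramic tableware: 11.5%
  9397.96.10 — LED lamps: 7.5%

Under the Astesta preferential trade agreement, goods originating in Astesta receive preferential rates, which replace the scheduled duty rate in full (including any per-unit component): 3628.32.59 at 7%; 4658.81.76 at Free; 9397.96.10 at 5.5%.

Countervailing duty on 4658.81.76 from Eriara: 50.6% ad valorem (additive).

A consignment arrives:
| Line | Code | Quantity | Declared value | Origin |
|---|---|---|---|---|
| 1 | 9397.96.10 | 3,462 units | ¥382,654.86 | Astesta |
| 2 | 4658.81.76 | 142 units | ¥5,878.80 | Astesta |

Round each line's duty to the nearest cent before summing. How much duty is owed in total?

¥21,046.02

Line 1 (9397.96.10, Astesta, 3,462 units, ¥382,654.86):
Base rate for 9397.96.10 is 7.5%.
Origin Astesta qualifies under the Bralena–Astesta agreement and 9397.96.10 is covered: preferential rate 5.5% applies instead.
Duty = ¥382,654.86 × 5.5% = ¥21,046.02.
Line 2 (4658.81.76, Astesta, 142 units, ¥5,878.80):
Base rate for 4658.81.76 is ¥0.59/unit.
Origin Astesta qualifies under the Bralena–Astesta agreement and 4658.81.76 is covered: preferential rate Free applies instead.
The additional-duty order on 4658.81.76 targets Eriara, not Astesta; it does not apply.
Duty = ¥5,878.80 × 0% = ¥0.00.
Total = ¥21,046.02 + ¥0.00 = ¥21,046.02.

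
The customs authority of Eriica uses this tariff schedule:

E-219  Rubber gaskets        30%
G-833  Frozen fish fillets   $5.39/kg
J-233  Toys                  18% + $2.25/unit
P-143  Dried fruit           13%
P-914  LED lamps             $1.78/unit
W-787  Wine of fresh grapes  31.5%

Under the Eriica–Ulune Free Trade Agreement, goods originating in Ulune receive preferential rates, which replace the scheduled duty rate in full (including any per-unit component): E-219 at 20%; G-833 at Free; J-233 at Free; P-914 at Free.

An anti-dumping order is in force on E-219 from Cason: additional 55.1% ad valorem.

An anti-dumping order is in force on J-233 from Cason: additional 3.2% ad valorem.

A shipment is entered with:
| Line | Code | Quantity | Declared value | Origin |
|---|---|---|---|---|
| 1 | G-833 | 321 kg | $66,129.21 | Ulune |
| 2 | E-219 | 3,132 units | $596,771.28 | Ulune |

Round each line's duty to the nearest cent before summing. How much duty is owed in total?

$119,354.26

Line 1 (G-833, Ulune, 321 kg, $66,129.21):
Base rate for G-833 is $5.39/kg.
Origin Ulune qualifies under the Eriica–Ulune agreement and G-833 is covered: preferential rate Free applies instead.
Duty = $66,129.21 × 0% = $0.00.
Line 2 (E-219, Ulune, 3,132 units, $596,771.28):
Base rate for E-219 is 30%.
Origin Ulune qualifies under the Eriica–Ulune agreement and E-219 is covered: preferential rate 20% applies instead.
The additional-duty order on E-219 targets Cason, not Ulune; it does not apply.
Duty = $596,771.28 × 20% = $119,354.26.
Total = $0.00 + $119,354.26 = $119,354.26.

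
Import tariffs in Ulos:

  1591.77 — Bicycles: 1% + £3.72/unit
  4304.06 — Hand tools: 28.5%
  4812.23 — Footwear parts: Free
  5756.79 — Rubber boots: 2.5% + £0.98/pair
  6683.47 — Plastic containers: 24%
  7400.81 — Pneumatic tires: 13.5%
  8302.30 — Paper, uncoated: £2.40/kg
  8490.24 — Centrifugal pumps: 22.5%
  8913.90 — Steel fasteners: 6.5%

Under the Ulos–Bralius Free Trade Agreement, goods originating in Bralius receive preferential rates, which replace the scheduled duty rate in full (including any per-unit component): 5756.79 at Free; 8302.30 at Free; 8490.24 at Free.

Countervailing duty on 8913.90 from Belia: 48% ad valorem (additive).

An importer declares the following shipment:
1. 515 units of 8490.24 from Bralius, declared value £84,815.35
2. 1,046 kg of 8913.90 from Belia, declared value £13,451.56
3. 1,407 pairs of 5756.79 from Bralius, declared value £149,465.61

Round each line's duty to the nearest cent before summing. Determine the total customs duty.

£7,331.10

Line 1 (8490.24, Bralius, 515 units, £84,815.35):
Base rate for 8490.24 is 22.5%.
Origin Bralius qualifies under the Ulos–Bralius agreement and 8490.24 is covered: preferential rate Free applies instead.
Duty = £84,815.35 × 0% = £0.00.
Line 2 (8913.90, Belia, 1,046 kg, £13,451.56):
Base rate for 8913.90 is 6.5%.
Additional duty on 8913.90 from Belia: +48%. Applied ad valorem rate: 6.5% + 48% = 54.5%.
Duty = £13,451.56 × 54.5% = £7,331.10.
Line 3 (5756.79, Bralius, 1,407 pairs, £149,465.61):
Base rate for 5756.79 is 2.5% + £0.98/pair.
Origin Bralius qualifies under the Ulos–Bralius agreement and 5756.79 is covered: preferential rate Free applies instead.
Duty = £149,465.61 × 0% = £0.00.
Total = £0.00 + £7,331.10 + £0.00 = £7,331.10.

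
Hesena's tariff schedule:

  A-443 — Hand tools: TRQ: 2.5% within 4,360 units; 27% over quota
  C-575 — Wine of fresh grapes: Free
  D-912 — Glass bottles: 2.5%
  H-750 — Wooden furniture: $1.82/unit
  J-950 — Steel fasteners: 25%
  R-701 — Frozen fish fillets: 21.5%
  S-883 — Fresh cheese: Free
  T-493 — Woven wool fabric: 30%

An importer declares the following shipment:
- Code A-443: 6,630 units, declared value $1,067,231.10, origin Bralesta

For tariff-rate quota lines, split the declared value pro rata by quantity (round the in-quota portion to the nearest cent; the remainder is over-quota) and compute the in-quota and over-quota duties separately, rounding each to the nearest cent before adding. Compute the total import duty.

Line 1 (A-443, Bralesta, 6,630 units, $1,067,231.10):
Code A-443 is under a tariff-rate quota (threshold 4,360 units). In-quota: 4,360 units at 2.5%; over-quota: 2,270 units at 27%.
Pro-rata value split: in-quota = $1,067,231.10 × 4,360/6,630 = $701,829.20; over-quota = $1,067,231.10 − $701,829.20 = $365,401.90.
In-quota duty = $701,829.20 × 2.5% = $17,545.73. Over-quota duty = $365,401.90 × 27% = $98,658.51.
Line duty = $17,545.73 + $98,658.51 = $116,204.24.

$116,204.24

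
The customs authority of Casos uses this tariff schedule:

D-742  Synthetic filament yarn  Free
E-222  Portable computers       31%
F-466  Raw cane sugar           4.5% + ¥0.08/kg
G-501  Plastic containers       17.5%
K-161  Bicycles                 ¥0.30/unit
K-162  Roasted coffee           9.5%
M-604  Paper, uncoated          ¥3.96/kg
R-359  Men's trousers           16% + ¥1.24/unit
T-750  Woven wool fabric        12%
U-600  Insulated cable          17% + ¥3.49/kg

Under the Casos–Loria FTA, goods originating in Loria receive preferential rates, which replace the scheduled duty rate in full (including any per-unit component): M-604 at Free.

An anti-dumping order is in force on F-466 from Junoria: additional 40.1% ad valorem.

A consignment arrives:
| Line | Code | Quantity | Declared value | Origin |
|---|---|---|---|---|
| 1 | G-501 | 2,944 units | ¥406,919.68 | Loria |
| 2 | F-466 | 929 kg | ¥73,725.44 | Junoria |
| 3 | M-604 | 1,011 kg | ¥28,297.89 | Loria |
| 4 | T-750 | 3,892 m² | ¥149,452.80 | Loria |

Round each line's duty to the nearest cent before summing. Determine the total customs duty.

Line 1 (G-501, Loria, 2,944 units, ¥406,919.68):
Base rate for G-501 is 17.5%.
Origin Loria is the FTA partner but G-501 is not on the preference list; base rate stands.
Duty = ¥406,919.68 × 17.5% = ¥71,210.94.
Line 2 (F-466, Junoria, 929 kg, ¥73,725.44):
Base rate for F-466 is 4.5% + ¥0.08/kg.
Additional duty on F-466 from Junoria: +40.1%. Applied ad valorem rate: 4.5% + 40.1% = 44.6%.
Duty = ¥73,725.44 × 44.6% + 929 × ¥0.08 = ¥32,955.87.
Line 3 (M-604, Loria, 1,011 kg, ¥28,297.89):
Base rate for M-604 is ¥3.96/kg.
Origin Loria qualifies under the Casos–Loria agreement and M-604 is covered: preferential rate Free applies instead.
Duty = ¥28,297.89 × 0% = ¥0.00.
Line 4 (T-750, Loria, 3,892 m², ¥149,452.80):
Base rate for T-750 is 12%.
Origin Loria is the FTA partner but T-750 is not on the preference list; base rate stands.
Duty = ¥149,452.80 × 12% = ¥17,934.34.
Total = ¥71,210.94 + ¥32,955.87 + ¥0.00 + ¥17,934.34 = ¥122,101.15.

¥122,101.15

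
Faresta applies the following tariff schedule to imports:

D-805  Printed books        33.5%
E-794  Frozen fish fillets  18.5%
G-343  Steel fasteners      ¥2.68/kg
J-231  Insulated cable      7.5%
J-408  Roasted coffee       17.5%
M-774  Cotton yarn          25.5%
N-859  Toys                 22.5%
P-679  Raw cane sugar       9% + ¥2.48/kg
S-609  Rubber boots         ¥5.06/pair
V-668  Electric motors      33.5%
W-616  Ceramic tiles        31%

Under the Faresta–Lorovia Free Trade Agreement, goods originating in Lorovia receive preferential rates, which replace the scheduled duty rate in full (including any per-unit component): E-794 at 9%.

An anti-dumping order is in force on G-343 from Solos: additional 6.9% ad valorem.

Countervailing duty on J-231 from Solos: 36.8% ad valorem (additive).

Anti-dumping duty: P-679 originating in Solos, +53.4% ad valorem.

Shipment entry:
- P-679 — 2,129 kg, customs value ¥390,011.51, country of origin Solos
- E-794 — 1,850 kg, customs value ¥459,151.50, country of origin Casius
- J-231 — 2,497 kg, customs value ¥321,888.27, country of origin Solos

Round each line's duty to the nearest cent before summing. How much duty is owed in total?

Line 1 (P-679, Solos, 2,129 kg, ¥390,011.51):
Base rate for P-679 is 9% + ¥2.48/kg.
Additional duty on P-679 from Solos: +53.4%. Applied ad valorem rate: 9% + 53.4% = 62.4%.
Duty = ¥390,011.51 × 62.4% + 2,129 × ¥2.48 = ¥248,647.10.
Line 2 (E-794, Casius, 1,850 kg, ¥459,151.50):
Base rate for E-794 is 18.5%.
E-794 has an FTA preferential rate, but origin Casius is not Lorovia; base rate stands.
Duty = ¥459,151.50 × 18.5% = ¥84,943.03.
Line 3 (J-231, Solos, 2,497 kg, ¥321,888.27):
Base rate for J-231 is 7.5%.
Additional duty on J-231 from Solos: +36.8%. Applied ad valorem rate: 7.5% + 36.8% = 44.3%.
Duty = ¥321,888.27 × 44.3% = ¥142,596.50.
Total = ¥248,647.10 + ¥84,943.03 + ¥142,596.50 = ¥476,186.63.

¥476,186.63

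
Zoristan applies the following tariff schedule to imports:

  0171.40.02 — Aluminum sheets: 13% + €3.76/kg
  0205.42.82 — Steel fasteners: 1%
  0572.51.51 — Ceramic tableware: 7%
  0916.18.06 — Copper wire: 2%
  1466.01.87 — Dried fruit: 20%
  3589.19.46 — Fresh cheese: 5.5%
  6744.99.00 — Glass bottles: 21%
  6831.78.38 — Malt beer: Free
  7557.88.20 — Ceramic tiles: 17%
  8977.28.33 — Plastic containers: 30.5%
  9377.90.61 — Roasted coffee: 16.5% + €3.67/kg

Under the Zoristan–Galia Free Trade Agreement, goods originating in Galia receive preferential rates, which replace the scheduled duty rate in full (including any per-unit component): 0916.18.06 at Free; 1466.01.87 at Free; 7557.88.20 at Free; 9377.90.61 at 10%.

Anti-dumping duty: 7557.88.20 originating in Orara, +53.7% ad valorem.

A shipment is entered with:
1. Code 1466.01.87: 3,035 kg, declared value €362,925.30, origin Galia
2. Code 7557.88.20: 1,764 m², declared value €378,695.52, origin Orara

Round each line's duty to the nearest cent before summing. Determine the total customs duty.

€267,737.73

Line 1 (1466.01.87, Galia, 3,035 kg, €362,925.30):
Base rate for 1466.01.87 is 20%.
Origin Galia qualifies under the Zoristan–Galia agreement and 1466.01.87 is covered: preferential rate Free applies instead.
Duty = €362,925.30 × 0% = €0.00.
Line 2 (7557.88.20, Orara, 1,764 m², €378,695.52):
Base rate for 7557.88.20 is 17%.
7557.88.20 has an FTA preferential rate, but origin Orara is not Galia; base rate stands.
Additional duty on 7557.88.20 from Orara: +53.7%. Applied ad valorem rate: 17% + 53.7% = 70.7%.
Duty = €378,695.52 × 70.7% = €267,737.73.
Total = €0.00 + €267,737.73 = €267,737.73.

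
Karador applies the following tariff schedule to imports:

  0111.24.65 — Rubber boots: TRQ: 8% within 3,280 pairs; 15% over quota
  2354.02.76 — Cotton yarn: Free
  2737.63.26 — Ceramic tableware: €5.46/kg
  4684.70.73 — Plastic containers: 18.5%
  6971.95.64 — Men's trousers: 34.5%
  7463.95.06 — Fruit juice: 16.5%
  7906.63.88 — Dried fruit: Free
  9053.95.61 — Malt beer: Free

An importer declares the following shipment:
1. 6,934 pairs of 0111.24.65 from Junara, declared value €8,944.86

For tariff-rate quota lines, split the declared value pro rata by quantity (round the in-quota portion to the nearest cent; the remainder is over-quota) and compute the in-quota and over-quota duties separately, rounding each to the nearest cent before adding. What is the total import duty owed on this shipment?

€1,045.55

Line 1 (0111.24.65, Junara, 6,934 pairs, €8,944.86):
Code 0111.24.65 is under a tariff-rate quota (threshold 3,280 pairs). In-quota: 3,280 pairs at 8%; over-quota: 3,654 pairs at 15%.
Pro-rata value split: in-quota = €8,944.86 × 3,280/6,934 = €4,231.20; over-quota = €8,944.86 − €4,231.20 = €4,713.66.
In-quota duty = €4,231.20 × 8% = €338.50. Over-quota duty = €4,713.66 × 15% = €707.05.
Line duty = €338.50 + €707.05 = €1,045.55.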